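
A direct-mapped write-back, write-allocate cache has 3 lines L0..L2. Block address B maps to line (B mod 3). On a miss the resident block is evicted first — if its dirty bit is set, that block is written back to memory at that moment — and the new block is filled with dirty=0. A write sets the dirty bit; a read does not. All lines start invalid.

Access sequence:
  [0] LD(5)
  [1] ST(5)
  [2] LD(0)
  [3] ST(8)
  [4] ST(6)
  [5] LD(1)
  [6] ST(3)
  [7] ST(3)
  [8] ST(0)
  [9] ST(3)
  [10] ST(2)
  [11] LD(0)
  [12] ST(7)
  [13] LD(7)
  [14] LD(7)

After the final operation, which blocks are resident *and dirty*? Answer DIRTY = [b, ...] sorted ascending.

DIRTY = [2, 7]

0: R B5 → L2 miss [-]
1: W B5 → L2 hit [D]
2: R B0 → L0 miss [-]
3: W B8 → L2 miss wb→B5 [D]
4: W B6 → L0 miss [D]
5: R B1 → L1 miss [-]
6: W B3 → L0 miss wb→B6 [D]
7: W B3 → L0 hit [D]
8: W B0 → L0 miss wb→B3 [D]
9: W B3 → L0 miss wb→B0 [D]
10: W B2 → L2 miss wb→B8 [D]
11: R B0 → L0 miss wb→B3 [-]
12: W B7 → L1 miss [D]
13: R B7 → L1 hit [D]
14: R B7 → L1 hit [D]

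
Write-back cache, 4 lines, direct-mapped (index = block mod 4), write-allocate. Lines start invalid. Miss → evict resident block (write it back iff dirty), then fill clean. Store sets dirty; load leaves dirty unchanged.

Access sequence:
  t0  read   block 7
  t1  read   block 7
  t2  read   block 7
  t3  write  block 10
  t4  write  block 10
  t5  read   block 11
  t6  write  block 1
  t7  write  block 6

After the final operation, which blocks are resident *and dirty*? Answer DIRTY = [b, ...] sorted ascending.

DIRTY = [1, 6]

0: R B7 -> L3 miss  d=-]
1: R B7 -> L3 hit  d=-]
2: R B7 -> L3 hit  d=-]
3: W B10 -> L2 miss  d=D]
4: W B10 -> L2 hit  d=D]
5: R B11 -> L3 miss  d=-]
6: W B1 -> L1 miss  d=D]
7: W B6 -> L2 miss wb->B10  d=D]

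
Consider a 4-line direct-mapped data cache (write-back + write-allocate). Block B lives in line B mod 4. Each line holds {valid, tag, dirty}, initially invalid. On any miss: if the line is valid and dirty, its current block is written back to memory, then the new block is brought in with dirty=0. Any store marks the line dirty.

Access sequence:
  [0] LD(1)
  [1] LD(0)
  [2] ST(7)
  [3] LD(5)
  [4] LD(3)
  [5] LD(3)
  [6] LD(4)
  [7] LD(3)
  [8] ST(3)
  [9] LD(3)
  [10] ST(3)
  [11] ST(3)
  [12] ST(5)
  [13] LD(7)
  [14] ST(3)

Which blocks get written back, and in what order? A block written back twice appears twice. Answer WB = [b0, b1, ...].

WB = [7, 3]

  0 | R B1 → L1 miss [-]
  1 | R B0 → L0 miss [-]
  2 | W B7 → L3 miss [D]
  3 | R B5 → L1 miss [-]
  4 | R B3 → L3 miss wb→B7 [-]
  5 | R B3 → L3 hit [-]
  6 | R B4 → L0 miss [-]
  7 | R B3 → L3 hit [-]
  8 | W B3 → L3 hit [D]
  9 | R B3 → L3 hit [D]
  10 | W B3 → L3 hit [D]
  11 | W B3 → L3 hit [D]
  12 | W B5 → L1 hit [D]
  13 | R B7 → L3 miss wb→B3 [-]
  14 | W B3 → L3 miss [D]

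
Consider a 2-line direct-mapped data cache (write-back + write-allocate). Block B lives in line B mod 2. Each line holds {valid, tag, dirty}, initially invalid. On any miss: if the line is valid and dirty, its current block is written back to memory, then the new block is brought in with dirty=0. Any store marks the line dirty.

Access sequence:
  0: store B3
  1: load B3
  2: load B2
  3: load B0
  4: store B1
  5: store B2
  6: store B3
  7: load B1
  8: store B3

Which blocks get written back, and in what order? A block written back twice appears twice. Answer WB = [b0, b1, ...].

WB = [3, 1, 3]

0: W B3 → L1 miss [D]
1: R B3 → L1 hit [D]
2: R B2 → L0 miss [-]
3: R B0 → L0 miss [-]
4: W B1 → L1 miss wb→B3 [D]
5: W B2 → L0 miss [D]
6: W B3 → L1 miss wb→B1 [D]
7: R B1 → L1 miss wb→B3 [-]
8: W B3 → L1 miss [D]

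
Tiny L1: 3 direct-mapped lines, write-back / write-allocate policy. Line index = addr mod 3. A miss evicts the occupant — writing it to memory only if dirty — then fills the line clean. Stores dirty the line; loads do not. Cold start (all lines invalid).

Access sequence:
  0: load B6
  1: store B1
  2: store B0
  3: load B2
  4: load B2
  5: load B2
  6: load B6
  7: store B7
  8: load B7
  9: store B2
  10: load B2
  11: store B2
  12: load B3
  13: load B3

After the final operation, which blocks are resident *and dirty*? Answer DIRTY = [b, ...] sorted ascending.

DIRTY = [2, 7]

0: R B6 -> L0 miss  d=-]
1: W B1 -> L1 miss  d=D]
2: W B0 -> L0 miss  d=D]
3: R B2 -> L2 miss  d=-]
4: R B2 -> L2 hit  d=-]
5: R B2 -> L2 hit  d=-]
6: R B6 -> L0 miss wb->B0  d=-]
7: W B7 -> L1 miss wb->B1  d=D]
8: R B7 -> L1 hit  d=D]
9: W B2 -> L2 hit  d=D]
10: R B2 -> L2 hit  d=D]
11: W B2 -> L2 hit  d=D]
12: R B3 -> L0 miss  d=-]
13: R B3 -> L0 hit  d=-]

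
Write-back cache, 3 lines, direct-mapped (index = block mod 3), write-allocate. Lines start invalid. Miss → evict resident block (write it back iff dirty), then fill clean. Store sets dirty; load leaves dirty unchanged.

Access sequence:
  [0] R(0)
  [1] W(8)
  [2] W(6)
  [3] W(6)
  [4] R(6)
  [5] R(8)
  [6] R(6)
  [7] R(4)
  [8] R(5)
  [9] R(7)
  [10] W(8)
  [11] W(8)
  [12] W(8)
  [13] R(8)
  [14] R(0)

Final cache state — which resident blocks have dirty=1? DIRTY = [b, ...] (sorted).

DIRTY = [8]

  0 | R B0 → L0 miss [-]
  1 | W B8 → L2 miss [D]
  2 | W B6 → L0 miss [D]
  3 | W B6 → L0 hit [D]
  4 | R B6 → L0 hit [D]
  5 | R B8 → L2 hit [D]
  6 | R B6 → L0 hit [D]
  7 | R B4 → L1 miss [-]
  8 | R B5 → L2 miss wb→B8 [-]
  9 | R B7 → L1 miss [-]
  10 | W B8 → L2 miss [D]
  11 | W B8 → L2 hit [D]
  12 | W B8 → L2 hit [D]
  13 | R B8 → L2 hit [D]
  14 | R B0 → L0 miss wb→B6 [-]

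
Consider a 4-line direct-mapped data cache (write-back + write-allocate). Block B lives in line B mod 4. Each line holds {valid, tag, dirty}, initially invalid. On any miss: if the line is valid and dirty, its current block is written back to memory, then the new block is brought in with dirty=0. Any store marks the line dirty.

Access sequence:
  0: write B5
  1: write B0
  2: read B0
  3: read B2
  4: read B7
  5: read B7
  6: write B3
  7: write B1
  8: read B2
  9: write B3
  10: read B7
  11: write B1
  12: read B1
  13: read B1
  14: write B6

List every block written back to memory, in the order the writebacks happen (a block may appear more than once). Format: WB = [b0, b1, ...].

0: W B5 → L1 miss [D]
1: W B0 → L0 miss [D]
2: R B0 → L0 hit [D]
3: R B2 → L2 miss [-]
4: R B7 → L3 miss [-]
5: R B7 → L3 hit [-]
6: W B3 → L3 miss [D]
7: W B1 → L1 miss wb→B5 [D]
8: R B2 → L2 hit [-]
9: W B3 → L3 hit [D]
10: R B7 → L3 miss wb→B3 [-]
11: W B1 → L1 hit [D]
12: R B1 → L1 hit [D]
13: R B1 → L1 hit [D]
14: W B6 → L2 miss [D]

WB = [5, 3]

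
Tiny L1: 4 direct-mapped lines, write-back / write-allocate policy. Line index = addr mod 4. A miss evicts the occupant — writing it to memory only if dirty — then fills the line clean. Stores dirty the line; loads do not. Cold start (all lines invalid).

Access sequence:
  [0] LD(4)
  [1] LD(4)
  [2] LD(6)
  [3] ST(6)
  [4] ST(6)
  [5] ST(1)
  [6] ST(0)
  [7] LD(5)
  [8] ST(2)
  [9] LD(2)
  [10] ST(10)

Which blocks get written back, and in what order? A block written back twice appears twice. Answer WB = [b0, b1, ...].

0: R B4 → L0 miss [-]
1: R B4 → L0 hit [-]
2: R B6 → L2 miss [-]
3: W B6 → L2 hit [D]
4: W B6 → L2 hit [D]
5: W B1 → L1 miss [D]
6: W B0 → L0 miss [D]
7: R B5 → L1 miss wb→B1 [-]
8: W B2 → L2 miss wb→B6 [D]
9: R B2 → L2 hit [D]
10: W B10 → L2 miss wb→B2 [D]

WB = [1, 6, 2]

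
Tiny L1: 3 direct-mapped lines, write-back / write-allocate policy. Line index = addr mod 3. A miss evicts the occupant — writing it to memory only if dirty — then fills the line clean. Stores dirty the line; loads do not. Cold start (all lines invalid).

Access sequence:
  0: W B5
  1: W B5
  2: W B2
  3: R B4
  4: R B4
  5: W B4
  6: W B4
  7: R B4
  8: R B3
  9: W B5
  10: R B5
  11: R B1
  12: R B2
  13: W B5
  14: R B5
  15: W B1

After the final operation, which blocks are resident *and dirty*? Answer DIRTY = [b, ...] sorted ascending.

DIRTY = [1, 5]

0: W B5 -> L2 miss  d=D]
1: W B5 -> L2 hit  d=D]
2: W B2 -> L2 miss wb->B5  d=D]
3: R B4 -> L1 miss  d=-]
4: R B4 -> L1 hit  d=-]
5: W B4 -> L1 hit  d=D]
6: W B4 -> L1 hit  d=D]
7: R B4 -> L1 hit  d=D]
8: R B3 -> L0 miss  d=-]
9: W B5 -> L2 miss wb->B2  d=D]
10: R B5 -> L2 hit  d=D]
11: R B1 -> L1 miss wb->B4  d=-]
12: R B2 -> L2 miss wb->B5  d=-]
13: W B5 -> L2 miss  d=D]
14: R B5 -> L2 hit  d=D]
15: W B1 -> L1 hit  d=D]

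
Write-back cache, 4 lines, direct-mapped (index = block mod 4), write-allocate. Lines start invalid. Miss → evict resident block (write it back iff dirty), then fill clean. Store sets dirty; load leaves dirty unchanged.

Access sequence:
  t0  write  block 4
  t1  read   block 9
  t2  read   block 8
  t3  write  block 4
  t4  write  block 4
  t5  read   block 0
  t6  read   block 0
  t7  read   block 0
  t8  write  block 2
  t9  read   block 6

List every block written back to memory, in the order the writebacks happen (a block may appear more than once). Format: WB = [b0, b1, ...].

0: W B4 -> L0 miss  d=D]
1: R B9 -> L1 miss  d=-]
2: R B8 -> L0 miss wb->B4  d=-]
3: W B4 -> L0 miss  d=D]
4: W B4 -> L0 hit  d=D]
5: R B0 -> L0 miss wb->B4  d=-]
6: R B0 -> L0 hit  d=-]
7: R B0 -> L0 hit  d=-]
8: W B2 -> L2 miss  d=D]
9: R B6 -> L2 miss wb->B2  d=-]

WB = [4, 4, 2]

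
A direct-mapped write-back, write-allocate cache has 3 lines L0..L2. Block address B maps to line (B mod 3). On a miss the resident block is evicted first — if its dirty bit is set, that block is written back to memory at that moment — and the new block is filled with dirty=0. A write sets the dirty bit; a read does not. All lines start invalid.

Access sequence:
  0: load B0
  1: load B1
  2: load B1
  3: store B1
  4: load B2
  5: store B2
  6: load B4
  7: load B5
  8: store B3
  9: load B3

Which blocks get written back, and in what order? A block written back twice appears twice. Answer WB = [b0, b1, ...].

WB = [1, 2]

  0 | R B0 → L0 miss [-]
  1 | R B1 → L1 miss [-]
  2 | R B1 → L1 hit [-]
  3 | W B1 → L1 hit [D]
  4 | R B2 → L2 miss [-]
  5 | W B2 → L2 hit [D]
  6 | R B4 → L1 miss wb→B1 [-]
  7 | R B5 → L2 miss wb→B2 [-]
  8 | W B3 → L0 miss [D]
  9 | R B3 → L0 hit [D]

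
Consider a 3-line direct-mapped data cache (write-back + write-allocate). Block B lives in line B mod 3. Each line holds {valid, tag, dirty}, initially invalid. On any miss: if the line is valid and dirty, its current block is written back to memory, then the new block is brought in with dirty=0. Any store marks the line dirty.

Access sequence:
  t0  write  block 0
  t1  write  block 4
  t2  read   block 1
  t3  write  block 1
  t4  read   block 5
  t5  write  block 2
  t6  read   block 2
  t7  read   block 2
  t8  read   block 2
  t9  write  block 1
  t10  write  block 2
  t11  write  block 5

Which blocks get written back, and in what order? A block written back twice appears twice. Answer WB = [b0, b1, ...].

0: W B0 -> L0 miss  d=D]
1: W B4 -> L1 miss  d=D]
2: R B1 -> L1 miss wb->B4  d=-]
3: W B1 -> L1 hit  d=D]
4: R B5 -> L2 miss  d=-]
5: W B2 -> L2 miss  d=D]
6: R B2 -> L2 hit  d=D]
7: R B2 -> L2 hit  d=D]
8: R B2 -> L2 hit  d=D]
9: W B1 -> L1 hit  d=D]
10: W B2 -> L2 hit  d=D]
11: W B5 -> L2 miss wb->B2  d=D]

WB = [4, 2]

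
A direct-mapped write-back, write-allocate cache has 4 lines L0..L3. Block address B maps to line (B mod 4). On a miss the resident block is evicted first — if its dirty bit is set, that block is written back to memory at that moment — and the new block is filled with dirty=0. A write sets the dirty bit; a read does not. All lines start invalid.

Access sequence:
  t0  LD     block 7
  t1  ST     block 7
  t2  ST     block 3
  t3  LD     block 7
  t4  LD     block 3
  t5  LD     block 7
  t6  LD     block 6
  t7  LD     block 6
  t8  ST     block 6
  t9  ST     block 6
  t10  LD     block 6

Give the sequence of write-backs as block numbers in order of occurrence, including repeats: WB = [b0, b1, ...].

WB = [7, 3]

  0 | R B7 → L3 miss [-]
  1 | W B7 → L3 hit [D]
  2 | W B3 → L3 miss wb→B7 [D]
  3 | R B7 → L3 miss wb→B3 [-]
  4 | R B3 → L3 miss [-]
  5 | R B7 → L3 miss [-]
  6 | R B6 → L2 miss [-]
  7 | R B6 → L2 hit [-]
  8 | W B6 → L2 hit [D]
  9 | W B6 → L2 hit [D]
  10 | R B6 → L2 hit [D]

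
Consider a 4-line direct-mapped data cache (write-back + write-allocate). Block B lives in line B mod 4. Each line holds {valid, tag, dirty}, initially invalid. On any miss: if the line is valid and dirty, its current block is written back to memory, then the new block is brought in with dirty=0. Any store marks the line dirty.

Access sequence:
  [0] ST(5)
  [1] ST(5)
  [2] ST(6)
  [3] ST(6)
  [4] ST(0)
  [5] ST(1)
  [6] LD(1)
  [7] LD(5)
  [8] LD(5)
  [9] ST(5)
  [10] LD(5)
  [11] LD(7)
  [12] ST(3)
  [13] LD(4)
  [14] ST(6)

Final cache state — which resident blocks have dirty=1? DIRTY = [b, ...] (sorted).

DIRTY = [3, 5, 6]

0: W B5 -> L1 miss  d=D]
1: W B5 -> L1 hit  d=D]
2: W B6 -> L2 miss  d=D]
3: W B6 -> L2 hit  d=D]
4: W B0 -> L0 miss  d=D]
5: W B1 -> L1 miss wb->B5  d=D]
6: R B1 -> L1 hit  d=D]
7: R B5 -> L1 miss wb->B1  d=-]
8: R B5 -> L1 hit  d=-]
9: W B5 -> L1 hit  d=D]
10: R B5 -> L1 hit  d=D]
11: R B7 -> L3 miss  d=-]
12: W B3 -> L3 miss  d=D]
13: R B4 -> L0 miss wb->B0  d=-]
14: W B6 -> L2 hit  d=D]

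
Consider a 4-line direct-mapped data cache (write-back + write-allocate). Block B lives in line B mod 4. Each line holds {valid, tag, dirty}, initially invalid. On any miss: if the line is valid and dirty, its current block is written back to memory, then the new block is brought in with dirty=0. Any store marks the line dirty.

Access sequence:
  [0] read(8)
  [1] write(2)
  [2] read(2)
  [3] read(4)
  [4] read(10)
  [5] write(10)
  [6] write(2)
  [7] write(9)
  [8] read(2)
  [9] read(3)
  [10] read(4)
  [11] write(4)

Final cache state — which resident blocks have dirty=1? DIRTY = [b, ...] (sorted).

0: R B8 -> L0 miss  d=-]
1: W B2 -> L2 miss  d=D]
2: R B2 -> L2 hit  d=D]
3: R B4 -> L0 miss  d=-]
4: R B10 -> L2 miss wb->B2  d=-]
5: W B10 -> L2 hit  d=D]
6: W B2 -> L2 miss wb->B10  d=D]
7: W B9 -> L1 miss  d=D]
8: R B2 -> L2 hit  d=D]
9: R B3 -> L3 miss  d=-]
10: R B4 -> L0 hit  d=-]
11: W B4 -> L0 hit  d=D]

DIRTY = [2, 4, 9]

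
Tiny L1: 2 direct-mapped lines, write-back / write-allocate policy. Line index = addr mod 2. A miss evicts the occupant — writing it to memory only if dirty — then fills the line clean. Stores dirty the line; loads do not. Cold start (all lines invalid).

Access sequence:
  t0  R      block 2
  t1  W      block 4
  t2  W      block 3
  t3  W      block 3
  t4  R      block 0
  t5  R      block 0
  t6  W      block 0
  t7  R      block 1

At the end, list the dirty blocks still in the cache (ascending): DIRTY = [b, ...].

0: R B2 → L0 miss [-]
1: W B4 → L0 miss [D]
2: W B3 → L1 miss [D]
3: W B3 → L1 hit [D]
4: R B0 → L0 miss wb→B4 [-]
5: R B0 → L0 hit [-]
6: W B0 → L0 hit [D]
7: R B1 → L1 miss wb→B3 [-]

DIRTY = [0]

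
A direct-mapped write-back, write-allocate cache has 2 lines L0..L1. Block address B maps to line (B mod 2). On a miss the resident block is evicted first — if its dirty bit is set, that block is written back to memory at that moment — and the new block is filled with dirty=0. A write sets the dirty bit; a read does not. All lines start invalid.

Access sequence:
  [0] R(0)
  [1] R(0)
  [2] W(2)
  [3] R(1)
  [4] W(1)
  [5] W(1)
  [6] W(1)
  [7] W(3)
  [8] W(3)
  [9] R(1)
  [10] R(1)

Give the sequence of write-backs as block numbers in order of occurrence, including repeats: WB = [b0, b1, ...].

  0 | R B0 → L0 miss [-]
  1 | R B0 → L0 hit [-]
  2 | W B2 → L0 miss [D]
  3 | R B1 → L1 miss [-]
  4 | W B1 → L1 hit [D]
  5 | W B1 → L1 hit [D]
  6 | W B1 → L1 hit [D]
  7 | W B3 → L1 miss wb→B1 [D]
  8 | W B3 → L1 hit [D]
  9 | R B1 → L1 miss wb→B3 [-]
  10 | R B1 → L1 hit [-]

WB = [1, 3]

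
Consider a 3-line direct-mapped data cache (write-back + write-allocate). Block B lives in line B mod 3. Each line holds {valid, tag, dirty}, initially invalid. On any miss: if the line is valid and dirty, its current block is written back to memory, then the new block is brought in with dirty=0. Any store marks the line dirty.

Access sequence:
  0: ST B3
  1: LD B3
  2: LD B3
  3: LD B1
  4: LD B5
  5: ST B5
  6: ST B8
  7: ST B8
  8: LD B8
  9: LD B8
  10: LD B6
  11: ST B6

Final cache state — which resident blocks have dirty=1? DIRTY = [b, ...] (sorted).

DIRTY = [6, 8]

0: W B3 → L0 miss [D]
1: R B3 → L0 hit [D]
2: R B3 → L0 hit [D]
3: R B1 → L1 miss [-]
4: R B5 → L2 miss [-]
5: W B5 → L2 hit [D]
6: W B8 → L2 miss wb→B5 [D]
7: W B8 → L2 hit [D]
8: R B8 → L2 hit [D]
9: R B8 → L2 hit [D]
10: R B6 → L0 miss wb→B3 [-]
11: W B6 → L0 hit [D]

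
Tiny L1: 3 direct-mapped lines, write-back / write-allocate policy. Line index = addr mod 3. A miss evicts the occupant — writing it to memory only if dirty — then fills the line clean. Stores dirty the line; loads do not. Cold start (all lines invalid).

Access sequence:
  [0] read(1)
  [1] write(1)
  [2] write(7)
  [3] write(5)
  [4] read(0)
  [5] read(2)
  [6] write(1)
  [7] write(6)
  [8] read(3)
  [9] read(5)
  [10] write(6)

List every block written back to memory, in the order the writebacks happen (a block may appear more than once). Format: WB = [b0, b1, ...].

0: R B1 -> L1 miss  d=-]
1: W B1 -> L1 hit  d=D]
2: W B7 -> L1 miss wb->B1  d=D]
3: W B5 -> L2 miss  d=D]
4: R B0 -> L0 miss  d=-]
5: R B2 -> L2 miss wb->B5  d=-]
6: W B1 -> L1 miss wb->B7  d=D]
7: W B6 -> L0 miss  d=D]
8: R B3 -> L0 miss wb->B6  d=-]
9: R B5 -> L2 miss  d=-]
10: W B6 -> L0 miss  d=D]

WB = [1, 5, 7, 6]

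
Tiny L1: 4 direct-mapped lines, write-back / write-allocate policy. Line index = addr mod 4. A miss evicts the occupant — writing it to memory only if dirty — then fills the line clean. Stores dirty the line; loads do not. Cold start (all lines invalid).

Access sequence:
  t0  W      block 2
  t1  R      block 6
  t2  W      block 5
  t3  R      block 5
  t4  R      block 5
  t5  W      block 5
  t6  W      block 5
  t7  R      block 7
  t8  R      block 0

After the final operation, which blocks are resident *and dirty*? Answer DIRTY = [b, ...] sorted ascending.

  0 | W B2 → L2 miss [D]
  1 | R B6 → L2 miss wb→B2 [-]
  2 | W B5 → L1 miss [D]
  3 | R B5 → L1 hit [D]
  4 | R B5 → L1 hit [D]
  5 | W B5 → L1 hit [D]
  6 | W B5 → L1 hit [D]
  7 | R B7 → L3 miss [-]
  8 | R B0 → L0 miss [-]

DIRTY = [5]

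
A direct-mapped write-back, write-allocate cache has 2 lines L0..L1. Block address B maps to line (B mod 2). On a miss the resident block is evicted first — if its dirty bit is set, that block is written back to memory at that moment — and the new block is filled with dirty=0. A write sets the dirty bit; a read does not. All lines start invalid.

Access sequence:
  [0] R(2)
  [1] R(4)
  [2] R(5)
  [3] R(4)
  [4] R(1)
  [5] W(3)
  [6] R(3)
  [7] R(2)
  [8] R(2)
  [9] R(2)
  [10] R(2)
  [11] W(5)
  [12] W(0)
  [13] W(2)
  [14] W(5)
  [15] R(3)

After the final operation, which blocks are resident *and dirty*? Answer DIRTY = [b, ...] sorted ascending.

0: R B2 → L0 miss [-]
1: R B4 → L0 miss [-]
2: R B5 → L1 miss [-]
3: R B4 → L0 hit [-]
4: R B1 → L1 miss [-]
5: W B3 → L1 miss [D]
6: R B3 → L1 hit [D]
7: R B2 → L0 miss [-]
8: R B2 → L0 hit [-]
9: R B2 → L0 hit [-]
10: R B2 → L0 hit [-]
11: W B5 → L1 miss wb→B3 [D]
12: W B0 → L0 miss [D]
13: W B2 → L0 miss wb→B0 [D]
14: W B5 → L1 hit [D]
15: R B3 → L1 miss wb→B5 [-]

DIRTY = [2]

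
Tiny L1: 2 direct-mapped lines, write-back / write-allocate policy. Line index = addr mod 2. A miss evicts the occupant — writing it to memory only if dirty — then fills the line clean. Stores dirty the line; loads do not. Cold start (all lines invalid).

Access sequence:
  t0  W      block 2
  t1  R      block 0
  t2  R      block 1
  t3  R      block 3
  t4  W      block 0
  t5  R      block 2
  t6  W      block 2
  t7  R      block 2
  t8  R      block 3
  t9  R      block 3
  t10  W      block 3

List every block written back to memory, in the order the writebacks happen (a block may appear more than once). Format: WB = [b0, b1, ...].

  0 | W B2 → L0 miss [D]
  1 | R B0 → L0 miss wb→B2 [-]
  2 | R B1 → L1 miss [-]
  3 | R B3 → L1 miss [-]
  4 | W B0 → L0 hit [D]
  5 | R B2 → L0 miss wb→B0 [-]
  6 | W B2 → L0 hit [D]
  7 | R B2 → L0 hit [D]
  8 | R B3 → L1 hit [-]
  9 | R B3 → L1 hit [-]
  10 | W B3 → L1 hit [D]

WB = [2, 0]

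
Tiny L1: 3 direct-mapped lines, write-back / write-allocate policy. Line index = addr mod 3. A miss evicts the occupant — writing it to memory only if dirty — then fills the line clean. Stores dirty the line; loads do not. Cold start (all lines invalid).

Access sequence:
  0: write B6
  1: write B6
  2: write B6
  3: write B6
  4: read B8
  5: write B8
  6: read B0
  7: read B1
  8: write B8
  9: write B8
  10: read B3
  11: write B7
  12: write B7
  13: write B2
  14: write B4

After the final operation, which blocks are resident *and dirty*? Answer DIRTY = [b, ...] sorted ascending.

DIRTY = [2, 4]

0: W B6 -> L0 miss  d=D]
1: W B6 -> L0 hit  d=D]
2: W B6 -> L0 hit  d=D]
3: W B6 -> L0 hit  d=D]
4: R B8 -> L2 miss  d=-]
5: W B8 -> L2 hit  d=D]
6: R B0 -> L0 miss wb->B6  d=-]
7: R B1 -> L1 miss  d=-]
8: W B8 -> L2 hit  d=D]
9: W B8 -> L2 hit  d=D]
10: R B3 -> L0 miss  d=-]
11: W B7 -> L1 miss  d=D]
12: W B7 -> L1 hit  d=D]
13: W B2 -> L2 miss wb->B8  d=D]
14: W B4 -> L1 miss wb->B7  d=D]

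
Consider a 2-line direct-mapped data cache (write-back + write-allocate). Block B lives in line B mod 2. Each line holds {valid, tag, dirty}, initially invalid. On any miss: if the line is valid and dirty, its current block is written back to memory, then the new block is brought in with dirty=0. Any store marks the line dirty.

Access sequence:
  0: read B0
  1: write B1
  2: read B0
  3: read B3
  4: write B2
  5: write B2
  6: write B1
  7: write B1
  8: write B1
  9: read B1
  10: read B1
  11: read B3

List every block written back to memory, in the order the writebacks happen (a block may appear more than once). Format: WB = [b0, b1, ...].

0: R B0 -> L0 miss  d=-]
1: W B1 -> L1 miss  d=D]
2: R B0 -> L0 hit  d=-]
3: R B3 -> L1 miss wb->B1  d=-]
4: W B2 -> L0 miss  d=D]
5: W B2 -> L0 hit  d=D]
6: W B1 -> L1 miss  d=D]
7: W B1 -> L1 hit  d=D]
8: W B1 -> L1 hit  d=D]
9: R B1 -> L1 hit  d=D]
10: R B1 -> L1 hit  d=D]
11: R B3 -> L1 miss wb->B1  d=-]

WB = [1, 1]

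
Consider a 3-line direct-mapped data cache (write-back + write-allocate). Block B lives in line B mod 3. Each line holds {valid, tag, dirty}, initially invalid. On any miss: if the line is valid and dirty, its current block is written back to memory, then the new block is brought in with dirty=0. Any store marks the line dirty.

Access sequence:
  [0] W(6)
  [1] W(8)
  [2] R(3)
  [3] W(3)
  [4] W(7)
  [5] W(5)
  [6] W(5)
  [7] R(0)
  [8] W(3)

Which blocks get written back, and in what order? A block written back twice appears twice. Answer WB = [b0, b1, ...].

  0 | W B6 → L0 miss [D]
  1 | W B8 → L2 miss [D]
  2 | R B3 → L0 miss wb→B6 [-]
  3 | W B3 → L0 hit [D]
  4 | W B7 → L1 miss [D]
  5 | W B5 → L2 miss wb→B8 [D]
  6 | W B5 → L2 hit [D]
  7 | R B0 → L0 miss wb→B3 [-]
  8 | W B3 → L0 miss [D]

WB = [6, 8, 3]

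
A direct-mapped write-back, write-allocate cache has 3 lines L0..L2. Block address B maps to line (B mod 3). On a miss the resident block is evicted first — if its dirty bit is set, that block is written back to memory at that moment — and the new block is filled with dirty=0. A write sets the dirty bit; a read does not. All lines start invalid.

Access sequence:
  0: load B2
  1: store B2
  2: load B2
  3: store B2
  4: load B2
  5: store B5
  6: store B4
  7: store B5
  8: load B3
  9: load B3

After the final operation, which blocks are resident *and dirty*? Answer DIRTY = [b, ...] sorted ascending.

0: R B2 -> L2 miss  d=-]
1: W B2 -> L2 hit  d=D]
2: R B2 -> L2 hit  d=D]
3: W B2 -> L2 hit  d=D]
4: R B2 -> L2 hit  d=D]
5: W B5 -> L2 miss wb->B2  d=D]
6: W B4 -> L1 miss  d=D]
7: W B5 -> L2 hit  d=D]
8: R B3 -> L0 miss  d=-]
9: R B3 -> L0 hit  d=-]

DIRTY = [4, 5]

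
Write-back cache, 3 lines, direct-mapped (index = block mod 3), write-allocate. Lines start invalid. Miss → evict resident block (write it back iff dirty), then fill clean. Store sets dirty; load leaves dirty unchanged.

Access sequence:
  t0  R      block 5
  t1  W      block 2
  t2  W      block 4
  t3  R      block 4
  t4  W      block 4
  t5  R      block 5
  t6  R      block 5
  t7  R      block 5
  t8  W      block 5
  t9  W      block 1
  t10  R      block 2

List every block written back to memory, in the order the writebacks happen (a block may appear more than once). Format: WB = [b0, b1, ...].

WB = [2, 4, 5]

0: R B5 -> L2 miss  d=-]
1: W B2 -> L2 miss  d=D]
2: W B4 -> L1 miss  d=D]
3: R B4 -> L1 hit  d=D]
4: W B4 -> L1 hit  d=D]
5: R B5 -> L2 miss wb->B2  d=-]
6: R B5 -> L2 hit  d=-]
7: R B5 -> L2 hit  d=-]
8: W B5 -> L2 hit  d=D]
9: W B1 -> L1 miss wb->B4  d=D]
10: R B2 -> L2 miss wb->B5  d=-]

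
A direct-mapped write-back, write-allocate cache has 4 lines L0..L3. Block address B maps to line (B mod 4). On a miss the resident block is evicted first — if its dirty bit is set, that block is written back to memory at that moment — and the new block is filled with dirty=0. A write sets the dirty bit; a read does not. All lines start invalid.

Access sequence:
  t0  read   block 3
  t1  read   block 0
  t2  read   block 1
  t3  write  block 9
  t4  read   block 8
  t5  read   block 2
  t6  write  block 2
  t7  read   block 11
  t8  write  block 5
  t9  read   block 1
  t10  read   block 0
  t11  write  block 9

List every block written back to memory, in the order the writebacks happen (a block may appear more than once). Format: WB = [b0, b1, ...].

WB = [9, 5]

0: R B3 -> L3 miss  d=-]
1: R B0 -> L0 miss  d=-]
2: R B1 -> L1 miss  d=-]
3: W B9 -> L1 miss  d=D]
4: R B8 -> L0 miss  d=-]
5: R B2 -> L2 miss  d=-]
6: W B2 -> L2 hit  d=D]
7: R B11 -> L3 miss  d=-]
8: W B5 -> L1 miss wb->B9  d=D]
9: R B1 -> L1 miss wb->B5  d=-]
10: R B0 -> L0 miss  d=-]
11: W B9 -> L1 miss  d=D]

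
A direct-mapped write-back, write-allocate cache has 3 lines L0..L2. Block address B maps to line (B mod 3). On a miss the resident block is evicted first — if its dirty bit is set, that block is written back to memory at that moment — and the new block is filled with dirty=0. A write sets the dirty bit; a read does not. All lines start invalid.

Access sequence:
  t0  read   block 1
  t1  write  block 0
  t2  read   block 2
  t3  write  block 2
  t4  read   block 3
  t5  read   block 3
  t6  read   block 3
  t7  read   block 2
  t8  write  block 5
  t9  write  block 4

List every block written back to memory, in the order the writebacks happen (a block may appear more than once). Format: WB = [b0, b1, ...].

WB = [0, 2]

0: R B1 → L1 miss [-]
1: W B0 → L0 miss [D]
2: R B2 → L2 miss [-]
3: W B2 → L2 hit [D]
4: R B3 → L0 miss wb→B0 [-]
5: R B3 → L0 hit [-]
6: R B3 → L0 hit [-]
7: R B2 → L2 hit [D]
8: W B5 → L2 miss wb→B2 [D]
9: W B4 → L1 miss [D]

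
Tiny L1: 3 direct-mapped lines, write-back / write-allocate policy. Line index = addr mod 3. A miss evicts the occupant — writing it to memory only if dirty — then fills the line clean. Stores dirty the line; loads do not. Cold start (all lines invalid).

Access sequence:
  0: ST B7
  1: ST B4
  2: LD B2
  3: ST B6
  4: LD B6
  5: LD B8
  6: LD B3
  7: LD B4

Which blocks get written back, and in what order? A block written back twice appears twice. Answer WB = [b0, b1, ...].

WB = [7, 6]

0: W B7 -> L1 miss  d=D]
1: W B4 -> L1 miss wb->B7  d=D]
2: R B2 -> L2 miss  d=-]
3: W B6 -> L0 miss  d=D]
4: R B6 -> L0 hit  d=D]
5: R B8 -> L2 miss  d=-]
6: R B3 -> L0 miss wb->B6  d=-]
7: R B4 -> L1 hit  d=D]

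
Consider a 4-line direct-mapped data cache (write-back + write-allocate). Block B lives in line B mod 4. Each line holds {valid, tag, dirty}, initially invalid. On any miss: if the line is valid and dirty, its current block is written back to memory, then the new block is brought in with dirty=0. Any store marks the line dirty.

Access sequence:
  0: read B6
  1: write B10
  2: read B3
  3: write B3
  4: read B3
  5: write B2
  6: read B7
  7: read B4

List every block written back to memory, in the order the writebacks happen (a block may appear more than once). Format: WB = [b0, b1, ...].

WB = [10, 3]

0: R B6 -> L2 miss  d=-]
1: W B10 -> L2 miss  d=D]
2: R B3 -> L3 miss  d=-]
3: W B3 -> L3 hit  d=D]
4: R B3 -> L3 hit  d=D]
5: W B2 -> L2 miss wb->B10  d=D]
6: R B7 -> L3 miss wb->B3  d=-]
7: R B4 -> L0 miss  d=-]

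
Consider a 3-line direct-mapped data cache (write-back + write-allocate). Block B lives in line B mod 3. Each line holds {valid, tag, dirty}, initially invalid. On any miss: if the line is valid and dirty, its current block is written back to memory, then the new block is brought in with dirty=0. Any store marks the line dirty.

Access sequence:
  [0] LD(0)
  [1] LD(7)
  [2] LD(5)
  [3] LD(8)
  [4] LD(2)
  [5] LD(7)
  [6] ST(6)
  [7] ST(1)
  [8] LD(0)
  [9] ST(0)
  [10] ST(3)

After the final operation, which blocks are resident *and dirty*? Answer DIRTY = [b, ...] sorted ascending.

DIRTY = [1, 3]

  0 | R B0 → L0 miss [-]
  1 | R B7 → L1 miss [-]
  2 | R B5 → L2 miss [-]
  3 | R B8 → L2 miss [-]
  4 | R B2 → L2 miss [-]
  5 | R B7 → L1 hit [-]
  6 | W B6 → L0 miss [D]
  7 | W B1 → L1 miss [D]
  8 | R B0 → L0 miss wb→B6 [-]
  9 | W B0 → L0 hit [D]
  10 | W B3 → L0 miss wb→B0 [D]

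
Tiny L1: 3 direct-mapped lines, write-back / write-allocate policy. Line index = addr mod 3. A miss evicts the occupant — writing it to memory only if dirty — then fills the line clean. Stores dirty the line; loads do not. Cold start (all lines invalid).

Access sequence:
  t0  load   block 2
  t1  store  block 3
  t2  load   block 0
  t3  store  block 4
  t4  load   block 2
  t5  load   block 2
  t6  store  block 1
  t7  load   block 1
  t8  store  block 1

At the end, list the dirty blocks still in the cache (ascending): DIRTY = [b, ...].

DIRTY = [1]

0: R B2 → L2 miss [-]
1: W B3 → L0 miss [D]
2: R B0 → L0 miss wb→B3 [-]
3: W B4 → L1 miss [D]
4: R B2 → L2 hit [-]
5: R B2 → L2 hit [-]
6: W B1 → L1 miss wb→B4 [D]
7: R B1 → L1 hit [D]
8: W B1 → L1 hit [D]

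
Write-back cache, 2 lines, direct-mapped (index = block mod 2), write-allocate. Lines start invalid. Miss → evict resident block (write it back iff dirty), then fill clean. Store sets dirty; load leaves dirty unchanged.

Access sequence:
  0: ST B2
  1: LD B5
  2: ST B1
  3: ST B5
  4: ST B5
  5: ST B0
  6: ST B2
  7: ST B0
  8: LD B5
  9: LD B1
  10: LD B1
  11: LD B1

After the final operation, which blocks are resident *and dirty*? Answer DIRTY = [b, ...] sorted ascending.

  0 | W B2 → L0 miss [D]
  1 | R B5 → L1 miss [-]
  2 | W B1 → L1 miss [D]
  3 | W B5 → L1 miss wb→B1 [D]
  4 | W B5 → L1 hit [D]
  5 | W B0 → L0 miss wb→B2 [D]
  6 | W B2 → L0 miss wb→B0 [D]
  7 | W B0 → L0 miss wb→B2 [D]
  8 | R B5 → L1 hit [D]
  9 | R B1 → L1 miss wb→B5 [-]
  10 | R B1 → L1 hit [-]
  11 | R B1 → L1 hit [-]

DIRTY = [0]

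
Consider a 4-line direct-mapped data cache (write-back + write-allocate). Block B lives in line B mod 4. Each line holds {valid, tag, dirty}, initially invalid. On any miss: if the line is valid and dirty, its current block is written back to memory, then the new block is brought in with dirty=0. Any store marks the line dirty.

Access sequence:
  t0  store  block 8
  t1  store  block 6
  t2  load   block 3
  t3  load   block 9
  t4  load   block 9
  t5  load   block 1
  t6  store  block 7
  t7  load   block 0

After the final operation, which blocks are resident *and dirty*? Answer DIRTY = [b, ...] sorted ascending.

DIRTY = [6, 7]

0: W B8 -> L0 miss  d=D]
1: W B6 -> L2 miss  d=D]
2: R B3 -> L3 miss  d=-]
3: R B9 -> L1 miss  d=-]
4: R B9 -> L1 hit  d=-]
5: R B1 -> L1 miss  d=-]
6: W B7 -> L3 miss  d=D]
7: R B0 -> L0 miss wb->B8  d=-]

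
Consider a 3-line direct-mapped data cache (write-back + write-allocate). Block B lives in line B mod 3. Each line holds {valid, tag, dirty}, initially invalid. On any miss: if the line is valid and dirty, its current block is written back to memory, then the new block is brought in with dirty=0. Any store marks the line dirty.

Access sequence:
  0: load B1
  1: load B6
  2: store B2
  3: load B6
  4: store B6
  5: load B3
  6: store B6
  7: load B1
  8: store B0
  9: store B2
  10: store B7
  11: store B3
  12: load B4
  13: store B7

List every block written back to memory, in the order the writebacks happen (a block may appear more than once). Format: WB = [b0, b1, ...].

0: R B1 → L1 miss [-]
1: R B6 → L0 miss [-]
2: W B2 → L2 miss [D]
3: R B6 → L0 hit [-]
4: W B6 → L0 hit [D]
5: R B3 → L0 miss wb→B6 [-]
6: W B6 → L0 miss [D]
7: R B1 → L1 hit [-]
8: W B0 → L0 miss wb→B6 [D]
9: W B2 → L2 hit [D]
10: W B7 → L1 miss [D]
11: W B3 → L0 miss wb→B0 [D]
12: R B4 → L1 miss wb→B7 [-]
13: W B7 → L1 miss [D]

WB = [6, 6, 0, 7]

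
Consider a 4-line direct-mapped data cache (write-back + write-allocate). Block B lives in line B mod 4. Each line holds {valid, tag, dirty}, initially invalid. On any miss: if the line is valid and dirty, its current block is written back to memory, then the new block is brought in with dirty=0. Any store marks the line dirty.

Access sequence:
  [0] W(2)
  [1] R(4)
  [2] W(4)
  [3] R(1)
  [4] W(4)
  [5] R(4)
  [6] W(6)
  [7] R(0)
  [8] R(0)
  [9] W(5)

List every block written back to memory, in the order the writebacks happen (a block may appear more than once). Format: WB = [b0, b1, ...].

WB = [2, 4]

  0 | W B2 → L2 miss [D]
  1 | R B4 → L0 miss [-]
  2 | W B4 → L0 hit [D]
  3 | R B1 → L1 miss [-]
  4 | W B4 → L0 hit [D]
  5 | R B4 → L0 hit [D]
  6 | W B6 → L2 miss wb→B2 [D]
  7 | R B0 → L0 miss wb→B4 [-]
  8 | R B0 → L0 hit [-]
  9 | W B5 → L1 miss [D]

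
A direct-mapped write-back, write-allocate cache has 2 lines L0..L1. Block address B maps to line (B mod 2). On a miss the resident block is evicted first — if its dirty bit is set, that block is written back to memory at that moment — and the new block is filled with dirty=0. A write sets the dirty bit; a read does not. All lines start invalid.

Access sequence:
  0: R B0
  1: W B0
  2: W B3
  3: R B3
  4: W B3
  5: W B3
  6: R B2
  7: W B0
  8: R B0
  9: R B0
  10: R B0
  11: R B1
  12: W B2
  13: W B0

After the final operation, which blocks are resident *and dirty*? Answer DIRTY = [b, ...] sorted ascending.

DIRTY = [0]

0: R B0 -> L0 miss  d=-]
1: W B0 -> L0 hit  d=D]
2: W B3 -> L1 miss  d=D]
3: R B3 -> L1 hit  d=D]
4: W B3 -> L1 hit  d=D]
5: W B3 -> L1 hit  d=D]
6: R B2 -> L0 miss wb->B0  d=-]
7: W B0 -> L0 miss  d=D]
8: R B0 -> L0 hit  d=D]
9: R B0 -> L0 hit  d=D]
10: R B0 -> L0 hit  d=D]
11: R B1 -> L1 miss wb->B3  d=-]
12: W B2 -> L0 miss wb->B0  d=D]
13: W B0 -> L0 miss wb->B2  d=D]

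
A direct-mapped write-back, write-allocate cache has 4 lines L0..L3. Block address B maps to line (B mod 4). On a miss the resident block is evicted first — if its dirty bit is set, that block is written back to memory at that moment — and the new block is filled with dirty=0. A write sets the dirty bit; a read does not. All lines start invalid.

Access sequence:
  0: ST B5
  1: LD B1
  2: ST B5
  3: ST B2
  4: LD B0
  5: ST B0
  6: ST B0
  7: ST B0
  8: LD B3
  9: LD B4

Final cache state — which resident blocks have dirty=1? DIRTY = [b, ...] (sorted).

DIRTY = [2, 5]

0: W B5 -> L1 miss  d=D]
1: R B1 -> L1 miss wb->B5  d=-]
2: W B5 -> L1 miss  d=D]
3: W B2 -> L2 miss  d=D]
4: R B0 -> L0 miss  d=-]
5: W B0 -> L0 hit  d=D]
6: W B0 -> L0 hit  d=D]
7: W B0 -> L0 hit  d=D]
8: R B3 -> L3 miss  d=-]
9: R B4 -> L0 miss wb->B0  d=-]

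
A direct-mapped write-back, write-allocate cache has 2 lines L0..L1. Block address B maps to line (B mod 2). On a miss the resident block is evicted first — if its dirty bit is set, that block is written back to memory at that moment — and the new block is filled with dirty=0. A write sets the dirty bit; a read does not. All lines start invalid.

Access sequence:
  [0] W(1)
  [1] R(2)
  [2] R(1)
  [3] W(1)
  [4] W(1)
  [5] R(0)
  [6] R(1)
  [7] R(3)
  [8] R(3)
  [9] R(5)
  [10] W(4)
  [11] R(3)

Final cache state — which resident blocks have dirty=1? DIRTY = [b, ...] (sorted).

0: W B1 → L1 miss [D]
1: R B2 → L0 miss [-]
2: R B1 → L1 hit [D]
3: W B1 → L1 hit [D]
4: W B1 → L1 hit [D]
5: R B0 → L0 miss [-]
6: R B1 → L1 hit [D]
7: R B3 → L1 miss wb→B1 [-]
8: R B3 → L1 hit [-]
9: R B5 → L1 miss [-]
10: W B4 → L0 miss [D]
11: R B3 → L1 miss [-]

DIRTY = [4]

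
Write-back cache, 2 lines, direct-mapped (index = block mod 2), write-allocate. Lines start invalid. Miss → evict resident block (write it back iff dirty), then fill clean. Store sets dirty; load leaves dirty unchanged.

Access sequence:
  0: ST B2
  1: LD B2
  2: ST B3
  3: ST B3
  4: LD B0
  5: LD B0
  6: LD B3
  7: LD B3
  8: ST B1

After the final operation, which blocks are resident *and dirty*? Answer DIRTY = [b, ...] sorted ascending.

0: W B2 → L0 miss [D]
1: R B2 → L0 hit [D]
2: W B3 → L1 miss [D]
3: W B3 → L1 hit [D]
4: R B0 → L0 miss wb→B2 [-]
5: R B0 → L0 hit [-]
6: R B3 → L1 hit [D]
7: R B3 → L1 hit [D]
8: W B1 → L1 miss wb→B3 [D]

DIRTY = [1]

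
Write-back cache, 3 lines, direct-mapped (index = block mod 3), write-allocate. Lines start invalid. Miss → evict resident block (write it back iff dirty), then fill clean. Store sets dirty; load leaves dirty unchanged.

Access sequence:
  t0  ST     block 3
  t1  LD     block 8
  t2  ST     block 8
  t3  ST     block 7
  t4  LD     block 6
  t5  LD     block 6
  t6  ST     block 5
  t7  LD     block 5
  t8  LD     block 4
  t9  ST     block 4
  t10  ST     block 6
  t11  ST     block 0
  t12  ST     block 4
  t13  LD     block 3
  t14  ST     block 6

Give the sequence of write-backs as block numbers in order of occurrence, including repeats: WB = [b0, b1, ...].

0: W B3 -> L0 miss  d=D]
1: R B8 -> L2 miss  d=-]
2: W B8 -> L2 hit  d=D]
3: W B7 -> L1 miss  d=D]
4: R B6 -> L0 miss wb->B3  d=-]
5: R B6 -> L0 hit  d=-]
6: W B5 -> L2 miss wb->B8  d=D]
7: R B5 -> L2 hit  d=D]
8: R B4 -> L1 miss wb->B7  d=-]
9: W B4 -> L1 hit  d=D]
10: W B6 -> L0 hit  d=D]
11: W B0 -> L0 miss wb->B6  d=D]
12: W B4 -> L1 hit  d=D]
13: R B3 -> L0 miss wb->B0  d=-]
14: W B6 -> L0 miss  d=D]

WB = [3, 8, 7, 6, 0]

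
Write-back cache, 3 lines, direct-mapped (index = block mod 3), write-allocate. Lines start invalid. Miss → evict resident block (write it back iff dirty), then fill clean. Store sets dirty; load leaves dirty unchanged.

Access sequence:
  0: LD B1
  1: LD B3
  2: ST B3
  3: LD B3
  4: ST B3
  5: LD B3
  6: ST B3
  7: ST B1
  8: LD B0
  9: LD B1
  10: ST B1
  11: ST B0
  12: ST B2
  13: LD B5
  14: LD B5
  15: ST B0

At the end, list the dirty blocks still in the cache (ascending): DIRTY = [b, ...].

0: R B1 -> L1 miss  d=-]
1: R B3 -> L0 miss  d=-]
2: W B3 -> L0 hit  d=D]
3: R B3 -> L0 hit  d=D]
4: W B3 -> L0 hit  d=D]
5: R B3 -> L0 hit  d=D]
6: W B3 -> L0 hit  d=D]
7: W B1 -> L1 hit  d=D]
8: R B0 -> L0 miss wb->B3  d=-]
9: R B1 -> L1 hit  d=D]
10: W B1 -> L1 hit  d=D]
11: W B0 -> L0 hit  d=D]
12: W B2 -> L2 miss  d=D]
13: R B5 -> L2 miss wb->B2  d=-]
14: R B5 -> L2 hit  d=-]
15: W B0 -> L0 hit  d=D]

DIRTY = [0, 1]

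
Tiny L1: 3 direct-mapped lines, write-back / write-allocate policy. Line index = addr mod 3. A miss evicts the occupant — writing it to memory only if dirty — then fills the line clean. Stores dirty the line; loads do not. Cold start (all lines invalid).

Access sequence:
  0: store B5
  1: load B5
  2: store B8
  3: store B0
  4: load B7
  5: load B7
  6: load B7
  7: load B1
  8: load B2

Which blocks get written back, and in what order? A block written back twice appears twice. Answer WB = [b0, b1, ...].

WB = [5, 8]

  0 | W B5 → L2 miss [D]
  1 | R B5 → L2 hit [D]
  2 | W B8 → L2 miss wb→B5 [D]
  3 | W B0 → L0 miss [D]
  4 | R B7 → L1 miss [-]
  5 | R B7 → L1 hit [-]
  6 | R B7 → L1 hit [-]
  7 | R B1 → L1 miss [-]
  8 | R B2 → L2 miss wb→B8 [-]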